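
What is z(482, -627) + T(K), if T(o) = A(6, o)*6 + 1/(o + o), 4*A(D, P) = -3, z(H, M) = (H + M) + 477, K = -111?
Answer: 36352/111 ≈ 327.50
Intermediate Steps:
z(H, M) = 477 + H + M
A(D, P) = -3/4 (A(D, P) = (1/4)*(-3) = -3/4)
T(o) = -9/2 + 1/(2*o) (T(o) = -3/4*6 + 1/(o + o) = -9/2 + 1/(2*o))
z(482, -627) + T(K) = (477 + 482 - 627) + (1/2)*(1 - 9*(-111))/(-111) = 332 + (1/2)*(-1/111)*(1 + 999) = 332 + (1/2)*(-1/111)*1000 = 332 - 500/111 = 36352/111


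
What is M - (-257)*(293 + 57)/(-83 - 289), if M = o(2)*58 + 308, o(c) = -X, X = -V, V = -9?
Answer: -84779/186 ≈ -455.80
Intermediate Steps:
X = 9 (X = -1*(-9) = 9)
o(c) = -9 (o(c) = -1*9 = -9)
M = -214 (M = -9*58 + 308 = -522 + 308 = -214)
M - (-257)*(293 + 57)/(-83 - 289) = -214 - (-257)*(293 + 57)/(-83 - 289) = -214 - (-257)*350/(-372) = -214 - (-257)*350*(-1/372) = -214 - (-257)*(-175)/186 = -214 - 1*44975/186 = -214 - 44975/186 = -84779/186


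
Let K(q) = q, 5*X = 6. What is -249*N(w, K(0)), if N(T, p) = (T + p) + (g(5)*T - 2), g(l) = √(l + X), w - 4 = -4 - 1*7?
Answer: 2241 + 1743*√155/5 ≈ 6581.0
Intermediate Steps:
X = 6/5 (X = (⅕)*6 = 6/5 ≈ 1.2000)
w = -7 (w = 4 + (-4 - 1*7) = 4 + (-4 - 7) = 4 - 11 = -7)
g(l) = √(6/5 + l) (g(l) = √(l + 6/5) = √(6/5 + l))
N(T, p) = -2 + T + p + T*√155/5 (N(T, p) = (T + p) + ((√(30 + 25*5)/5)*T - 2) = (T + p) + ((√(30 + 125)/5)*T - 2) = (T + p) + ((√155/5)*T - 2) = (T + p) + (T*√155/5 - 2) = (T + p) + (-2 + T*√155/5) = -2 + T + p + T*√155/5)
-249*N(w, K(0)) = -249*(-2 - 7 + 0 + (⅕)*(-7)*√155) = -249*(-2 - 7 + 0 - 7*√155/5) = -249*(-9 - 7*√155/5) = 2241 + 1743*√155/5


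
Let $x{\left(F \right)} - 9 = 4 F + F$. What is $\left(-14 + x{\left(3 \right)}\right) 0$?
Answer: $0$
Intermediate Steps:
$x{\left(F \right)} = 9 + 5 F$ ($x{\left(F \right)} = 9 + \left(4 F + F\right) = 9 + 5 F$)
$\left(-14 + x{\left(3 \right)}\right) 0 = \left(-14 + \left(9 + 5 \cdot 3\right)\right) 0 = \left(-14 + \left(9 + 15\right)\right) 0 = \left(-14 + 24\right) 0 = 10 \cdot 0 = 0$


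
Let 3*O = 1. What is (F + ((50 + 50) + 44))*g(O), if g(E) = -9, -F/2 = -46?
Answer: -2124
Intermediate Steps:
O = ⅓ (O = (⅓)*1 = ⅓ ≈ 0.33333)
F = 92 (F = -2*(-46) = 92)
(F + ((50 + 50) + 44))*g(O) = (92 + ((50 + 50) + 44))*(-9) = (92 + (100 + 44))*(-9) = (92 + 144)*(-9) = 236*(-9) = -2124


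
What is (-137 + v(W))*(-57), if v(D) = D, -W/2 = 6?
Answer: 8493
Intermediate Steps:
W = -12 (W = -2*6 = -12)
(-137 + v(W))*(-57) = (-137 - 12)*(-57) = -149*(-57) = 8493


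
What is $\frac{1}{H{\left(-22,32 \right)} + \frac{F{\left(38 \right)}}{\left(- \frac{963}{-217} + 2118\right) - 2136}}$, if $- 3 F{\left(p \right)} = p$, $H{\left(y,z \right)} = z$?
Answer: $\frac{8829}{290774} \approx 0.030364$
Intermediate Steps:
$F{\left(p \right)} = - \frac{p}{3}$
$\frac{1}{H{\left(-22,32 \right)} + \frac{F{\left(38 \right)}}{\left(- \frac{963}{-217} + 2118\right) - 2136}} = \frac{1}{32 + \frac{\left(- \frac{1}{3}\right) 38}{\left(- \frac{963}{-217} + 2118\right) - 2136}} = \frac{1}{32 - \frac{38}{3 \left(\left(\left(-963\right) \left(- \frac{1}{217}\right) + 2118\right) - 2136\right)}} = \frac{1}{32 - \frac{38}{3 \left(\left(\frac{963}{217} + 2118\right) - 2136\right)}} = \frac{1}{32 - \frac{38}{3 \left(\frac{460569}{217} - 2136\right)}} = \frac{1}{32 - \frac{38}{3 \left(- \frac{2943}{217}\right)}} = \frac{1}{32 - - \frac{8246}{8829}} = \frac{1}{32 + \frac{8246}{8829}} = \frac{1}{\frac{290774}{8829}} = \frac{8829}{290774}$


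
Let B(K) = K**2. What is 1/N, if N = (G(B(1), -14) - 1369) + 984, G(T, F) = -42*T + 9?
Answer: -1/418 ≈ -0.0023923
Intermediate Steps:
G(T, F) = 9 - 42*T
N = -418 (N = ((9 - 42*1**2) - 1369) + 984 = ((9 - 42*1) - 1369) + 984 = ((9 - 42) - 1369) + 984 = (-33 - 1369) + 984 = -1402 + 984 = -418)
1/N = 1/(-418) = -1/418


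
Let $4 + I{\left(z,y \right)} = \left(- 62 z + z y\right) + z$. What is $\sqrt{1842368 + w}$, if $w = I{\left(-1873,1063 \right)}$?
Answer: $i \sqrt{34382} \approx 185.42 i$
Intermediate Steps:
$I{\left(z,y \right)} = -4 - 61 z + y z$ ($I{\left(z,y \right)} = -4 + \left(\left(- 62 z + z y\right) + z\right) = -4 + \left(\left(- 62 z + y z\right) + z\right) = -4 + \left(- 61 z + y z\right) = -4 - 61 z + y z$)
$w = -1876750$ ($w = -4 - -114253 + 1063 \left(-1873\right) = -4 + 114253 - 1990999 = -1876750$)
$\sqrt{1842368 + w} = \sqrt{1842368 - 1876750} = \sqrt{-34382} = i \sqrt{34382}$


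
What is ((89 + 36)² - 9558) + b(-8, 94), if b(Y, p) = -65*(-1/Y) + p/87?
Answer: 4217729/696 ≈ 6060.0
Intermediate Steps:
b(Y, p) = 65/Y + p/87 (b(Y, p) = -(-65)/Y + p*(1/87) = 65/Y + p/87)
((89 + 36)² - 9558) + b(-8, 94) = ((89 + 36)² - 9558) + (65/(-8) + (1/87)*94) = (125² - 9558) + (65*(-⅛) + 94/87) = (15625 - 9558) + (-65/8 + 94/87) = 6067 - 4903/696 = 4217729/696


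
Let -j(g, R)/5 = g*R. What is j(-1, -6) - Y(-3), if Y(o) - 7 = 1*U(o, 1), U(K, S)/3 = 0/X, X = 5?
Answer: -37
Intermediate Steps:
U(K, S) = 0 (U(K, S) = 3*(0/5) = 3*(0*(⅕)) = 3*0 = 0)
Y(o) = 7 (Y(o) = 7 + 1*0 = 7 + 0 = 7)
j(g, R) = -5*R*g (j(g, R) = -5*g*R = -5*R*g)
j(-1, -6) - Y(-3) = -5*(-6)*(-1) - 1*7 = -30 - 7 = -37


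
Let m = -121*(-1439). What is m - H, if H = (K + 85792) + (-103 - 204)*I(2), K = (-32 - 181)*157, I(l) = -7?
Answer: 119619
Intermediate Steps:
m = 174119
K = -33441 (K = -213*157 = -33441)
H = 54500 (H = (-33441 + 85792) + (-103 - 204)*(-7) = 52351 - 307*(-7) = 52351 + 2149 = 54500)
m - H = 174119 - 1*54500 = 174119 - 54500 = 119619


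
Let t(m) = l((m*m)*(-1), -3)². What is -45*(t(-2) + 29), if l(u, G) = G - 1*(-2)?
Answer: -1350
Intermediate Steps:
l(u, G) = 2 + G (l(u, G) = G + 2 = 2 + G)
t(m) = 1 (t(m) = (2 - 3)² = (-1)² = 1)
-45*(t(-2) + 29) = -45*(1 + 29) = -45*30 = -1350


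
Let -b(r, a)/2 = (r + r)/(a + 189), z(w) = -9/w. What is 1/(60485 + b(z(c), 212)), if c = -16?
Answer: 1604/97017931 ≈ 1.6533e-5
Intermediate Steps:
b(r, a) = -4*r/(189 + a) (b(r, a) = -2*(r + r)/(a + 189) = -2*2*r/(189 + a) = -4*r/(189 + a))
1/(60485 + b(z(c), 212)) = 1/(60485 - 4*(-9/(-16))/(189 + 212)) = 1/(60485 - 4*(-9*(-1/16))/401) = 1/(60485 - 4*9/16*1/401) = 1/(60485 - 9/1604) = 1/(97017931/1604) = 1604/97017931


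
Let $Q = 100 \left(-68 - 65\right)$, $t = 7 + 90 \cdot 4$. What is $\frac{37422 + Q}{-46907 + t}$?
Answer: $- \frac{12061}{23270} \approx -0.51831$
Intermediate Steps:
$t = 367$ ($t = 7 + 360 = 367$)
$Q = -13300$ ($Q = 100 \left(-133\right) = -13300$)
$\frac{37422 + Q}{-46907 + t} = \frac{37422 - 13300}{-46907 + 367} = \frac{24122}{-46540} = 24122 \left(- \frac{1}{46540}\right) = - \frac{12061}{23270}$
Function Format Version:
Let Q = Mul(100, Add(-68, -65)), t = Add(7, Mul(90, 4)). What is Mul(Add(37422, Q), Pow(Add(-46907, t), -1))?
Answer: Rational(-12061, 23270) ≈ -0.51831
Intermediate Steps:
t = 367 (t = Add(7, 360) = 367)
Q = -13300 (Q = Mul(100, -133) = -13300)
Mul(Add(37422, Q), Pow(Add(-46907, t), -1)) = Mul(Add(37422, -13300), Pow(Add(-46907, 367), -1)) = Mul(24122, Pow(-46540, -1)) = Mul(24122, Rational(-1, 46540)) = Rational(-12061, 23270)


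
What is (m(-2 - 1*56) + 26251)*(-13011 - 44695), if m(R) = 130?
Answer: -1522341986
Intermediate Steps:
(m(-2 - 1*56) + 26251)*(-13011 - 44695) = (130 + 26251)*(-13011 - 44695) = 26381*(-57706) = -1522341986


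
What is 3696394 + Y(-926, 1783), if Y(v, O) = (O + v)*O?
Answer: 5224425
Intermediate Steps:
Y(v, O) = O*(O + v)
3696394 + Y(-926, 1783) = 3696394 + 1783*(1783 - 926) = 3696394 + 1783*857 = 3696394 + 1528031 = 5224425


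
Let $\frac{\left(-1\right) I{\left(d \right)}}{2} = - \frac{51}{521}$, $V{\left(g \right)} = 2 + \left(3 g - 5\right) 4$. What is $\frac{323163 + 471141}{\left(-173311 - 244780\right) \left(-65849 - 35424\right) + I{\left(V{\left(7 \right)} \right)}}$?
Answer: $\frac{59118912}{3151404692615} \approx 1.876 \cdot 10^{-5}$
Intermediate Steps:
$V{\left(g \right)} = -18 + 12 g$ ($V{\left(g \right)} = 2 + \left(-5 + 3 g\right) 4 = 2 + \left(-20 + 12 g\right) = -18 + 12 g$)
$I{\left(d \right)} = \frac{102}{521}$ ($I{\left(d \right)} = - 2 \left(- \frac{51}{521}\right) = - 2 \left(\left(-51\right) \frac{1}{521}\right) = \left(-2\right) \left(- \frac{51}{521}\right) = \frac{102}{521}$)
$\frac{323163 + 471141}{\left(-173311 - 244780\right) \left(-65849 - 35424\right) + I{\left(V{\left(7 \right)} \right)}} = \frac{323163 + 471141}{\left(-173311 - 244780\right) \left(-65849 - 35424\right) + \frac{102}{521}} = \frac{794304}{\left(-418091\right) \left(-101273\right) + \frac{102}{521}} = \frac{794304}{42341329843 + \frac{102}{521}} = \frac{794304}{\frac{22059832848305}{521}} = 794304 \cdot \frac{521}{22059832848305} = \frac{59118912}{3151404692615}$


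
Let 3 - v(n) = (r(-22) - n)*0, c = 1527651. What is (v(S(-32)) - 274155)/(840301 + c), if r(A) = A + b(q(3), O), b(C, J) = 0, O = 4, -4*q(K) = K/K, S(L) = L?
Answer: -34269/295994 ≈ -0.11578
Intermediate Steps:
q(K) = -1/4 (q(K) = -K/(4*K) = -1/4*1 = -1/4)
r(A) = A (r(A) = A + 0 = A)
v(n) = 3 (v(n) = 3 - (-22 - n)*0 = 3 - 1*0 = 3 + 0 = 3)
(v(S(-32)) - 274155)/(840301 + c) = (3 - 274155)/(840301 + 1527651) = -274152/2367952 = -274152*1/2367952 = -34269/295994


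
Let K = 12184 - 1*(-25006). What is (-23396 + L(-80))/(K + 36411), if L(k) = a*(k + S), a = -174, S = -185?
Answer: 22714/73601 ≈ 0.30861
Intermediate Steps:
L(k) = 32190 - 174*k (L(k) = -174*(k - 185) = -174*(-185 + k) = 32190 - 174*k)
K = 37190 (K = 12184 + 25006 = 37190)
(-23396 + L(-80))/(K + 36411) = (-23396 + (32190 - 174*(-80)))/(37190 + 36411) = (-23396 + (32190 + 13920))/73601 = (-23396 + 46110)*(1/73601) = 22714*(1/73601) = 22714/73601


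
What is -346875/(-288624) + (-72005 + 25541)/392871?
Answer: 13651833621/12599111056 ≈ 1.0836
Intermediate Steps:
-346875/(-288624) + (-72005 + 25541)/392871 = -346875*(-1/288624) - 46464*1/392871 = 115625/96208 - 15488/130957 = 13651833621/12599111056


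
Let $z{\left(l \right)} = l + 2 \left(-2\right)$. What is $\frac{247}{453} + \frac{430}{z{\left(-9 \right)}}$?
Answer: $- \frac{191579}{5889} \approx -32.532$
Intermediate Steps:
$z{\left(l \right)} = -4 + l$ ($z{\left(l \right)} = l - 4 = -4 + l$)
$\frac{247}{453} + \frac{430}{z{\left(-9 \right)}} = \frac{247}{453} + \frac{430}{-4 - 9} = 247 \cdot \frac{1}{453} + \frac{430}{-13} = \frac{247}{453} + 430 \left(- \frac{1}{13}\right) = \frac{247}{453} - \frac{430}{13} = - \frac{191579}{5889}$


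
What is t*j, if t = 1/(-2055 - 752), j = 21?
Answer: -3/401 ≈ -0.0074813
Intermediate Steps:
t = -1/2807 (t = 1/(-2807) = -1/2807 ≈ -0.00035625)
t*j = -1/2807*21 = -3/401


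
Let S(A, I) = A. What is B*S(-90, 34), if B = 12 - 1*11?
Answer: -90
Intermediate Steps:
B = 1 (B = 12 - 11 = 1)
B*S(-90, 34) = 1*(-90) = -90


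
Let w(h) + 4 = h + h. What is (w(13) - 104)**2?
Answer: 6724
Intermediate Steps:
w(h) = -4 + 2*h (w(h) = -4 + (h + h) = -4 + 2*h)
(w(13) - 104)**2 = ((-4 + 2*13) - 104)**2 = ((-4 + 26) - 104)**2 = (22 - 104)**2 = (-82)**2 = 6724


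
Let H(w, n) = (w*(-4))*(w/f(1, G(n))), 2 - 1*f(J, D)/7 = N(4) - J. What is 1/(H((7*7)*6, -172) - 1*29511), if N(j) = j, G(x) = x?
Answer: 1/19881 ≈ 5.0299e-5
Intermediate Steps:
f(J, D) = -14 + 7*J (f(J, D) = 14 - 7*(4 - J) = 14 + (-28 + 7*J) = -14 + 7*J)
H(w, n) = 4*w²/7 (H(w, n) = (w*(-4))*(w/(-14 + 7*1)) = (-4*w)*(w/(-14 + 7)) = (-4*w)*(w/(-7)) = (-4*w)*(w*(-⅐)) = (-4*w)*(-w/7) = 4*w²/7)
1/(H((7*7)*6, -172) - 1*29511) = 1/(4*((7*7)*6)²/7 - 1*29511) = 1/(4*(49*6)²/7 - 29511) = 1/((4/7)*294² - 29511) = 1/((4/7)*86436 - 29511) = 1/(49392 - 29511) = 1/19881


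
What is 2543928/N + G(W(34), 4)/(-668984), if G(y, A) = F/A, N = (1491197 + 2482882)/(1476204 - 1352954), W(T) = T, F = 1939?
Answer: 279670208988732273/3544793687648 ≈ 78896.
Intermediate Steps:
N = 3974079/123250 ≈ 32.244
G(y, A) = 1939/A
2543928/N + G(W(34), 4)/(-668984) = 2543928/(3974079/123250) + (1939/4)/(-668984) = 2543928*(123250/3974079) + (1939*(¼))*(-1/668984) = 104513042000/1324693 + (1939/4)*(-1/668984) = 104513042000/1324693 - 1939/2675936 = 279670208988732273/3544793687648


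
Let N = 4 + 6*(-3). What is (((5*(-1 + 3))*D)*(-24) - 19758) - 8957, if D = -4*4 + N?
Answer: -21515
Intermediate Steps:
N = -14 (N = 4 - 18 = -14)
D = -30 (D = -4*4 - 14 = -16 - 14 = -30)
(((5*(-1 + 3))*D)*(-24) - 19758) - 8957 = (((5*(-1 + 3))*(-30))*(-24) - 19758) - 8957 = (((5*2)*(-30))*(-24) - 19758) - 8957 = ((10*(-30))*(-24) - 19758) - 8957 = (-300*(-24) - 19758) - 8957 = (7200 - 19758) - 8957 = -12558 - 8957 = -21515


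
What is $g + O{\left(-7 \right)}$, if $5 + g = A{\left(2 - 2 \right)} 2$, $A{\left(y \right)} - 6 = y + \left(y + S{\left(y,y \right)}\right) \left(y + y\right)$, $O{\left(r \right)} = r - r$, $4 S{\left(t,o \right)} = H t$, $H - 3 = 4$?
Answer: $7$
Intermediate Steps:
$H = 7$ ($H = 3 + 4 = 7$)
$S{\left(t,o \right)} = \frac{7 t}{4}$
$O{\left(r \right)} = 0$
$A{\left(y \right)} = 6 + y + \frac{11 y^{2}}{2}$ ($A{\left(y \right)} = 6 + \left(y + \left(y + \frac{7 y}{4}\right) \left(y + y\right)\right) = 6 + \left(y + \frac{11 y}{4} \cdot 2 y\right) = 6 + \left(y + \frac{11 y^{2}}{2}\right) = 6 + y + \frac{11 y^{2}}{2}$)
$g = 7$ ($g = -5 + \left(6 + \left(2 - 2\right) + \frac{11 \left(2 - 2\right)^{2}}{2}\right) 2 = -5 + \left(6 + 0 + \frac{11 \cdot 0^{2}}{2}\right) 2 = -5 + \left(6 + 0 + \frac{11}{2} \cdot 0\right) 2 = -5 + \left(6 + 0 + 0\right) 2 = -5 + 6 \cdot 2 = -5 + 12 = 7$)
$g + O{\left(-7 \right)} = 7 + 0 = 7$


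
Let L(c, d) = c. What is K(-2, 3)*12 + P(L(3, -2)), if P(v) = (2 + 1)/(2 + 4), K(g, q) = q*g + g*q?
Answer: -287/2 ≈ -143.50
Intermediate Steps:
K(g, q) = 2*g*q (K(g, q) = g*q + g*q = 2*g*q)
P(v) = 1/2 (P(v) = 3/6 = 3*(1/6) = 1/2)
K(-2, 3)*12 + P(L(3, -2)) = (2*(-2)*3)*12 + 1/2 = -12*12 + 1/2 = -144 + 1/2 = -287/2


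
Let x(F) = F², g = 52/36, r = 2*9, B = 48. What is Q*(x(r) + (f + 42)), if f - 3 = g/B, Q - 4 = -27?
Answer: -3666683/432 ≈ -8487.7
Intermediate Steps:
r = 18
g = 13/9 (g = 52*(1/36) = 13/9 ≈ 1.4444)
Q = -23 (Q = 4 - 27 = -23)
f = 1309/432 (f = 3 + (13/9)/48 = 3 + (13/9)*(1/48) = 3 + 13/432 = 1309/432 ≈ 3.0301)
Q*(x(r) + (f + 42)) = -23*(18² + (1309/432 + 42)) = -23*(324 + 19453/432) = -23*159421/432 = -3666683/432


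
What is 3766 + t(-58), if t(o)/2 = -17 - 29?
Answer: 3674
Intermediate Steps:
t(o) = -92 (t(o) = 2*(-17 - 29) = 2*(-46) = -92)
3766 + t(-58) = 3766 - 92 = 3674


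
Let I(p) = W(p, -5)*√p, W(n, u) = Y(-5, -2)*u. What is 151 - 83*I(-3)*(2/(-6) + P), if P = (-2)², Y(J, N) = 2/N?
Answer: 151 - 4565*I*√3/3 ≈ 151.0 - 2635.6*I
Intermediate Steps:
W(n, u) = -u (W(n, u) = (2/(-2))*u = (2*(-½))*u = -u)
I(p) = 5*√p (I(p) = (-1*(-5))*√p = 5*√p)
P = 4
151 - 83*I(-3)*(2/(-6) + P) = 151 - 83*5*√(-3)*(2/(-6) + 4) = 151 - 83*5*(I*√3)*(2*(-⅙) + 4) = 151 - 83*5*I*√3*(-⅓ + 4) = 151 - 83*5*I*√3*11/3 = 151 - 4565*I*√3/3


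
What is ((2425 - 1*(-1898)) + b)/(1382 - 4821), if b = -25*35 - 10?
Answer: -3438/3439 ≈ -0.99971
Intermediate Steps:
b = -885 (b = -875 - 10 = -885)
((2425 - 1*(-1898)) + b)/(1382 - 4821) = ((2425 - 1*(-1898)) - 885)/(1382 - 4821) = ((2425 + 1898) - 885)/(-3439) = (4323 - 885)*(-1/3439) = 3438*(-1/3439) = -3438/3439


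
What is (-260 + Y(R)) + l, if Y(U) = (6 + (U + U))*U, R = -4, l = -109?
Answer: -361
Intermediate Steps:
Y(U) = U*(6 + 2*U) (Y(U) = (6 + 2*U)*U = U*(6 + 2*U))
(-260 + Y(R)) + l = (-260 + 2*(-4)*(3 - 4)) - 109 = (-260 + 2*(-4)*(-1)) - 109 = (-260 + 8) - 109 = -252 - 109 = -361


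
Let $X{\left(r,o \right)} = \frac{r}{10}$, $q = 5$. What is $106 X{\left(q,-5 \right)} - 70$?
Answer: $-17$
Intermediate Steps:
$X{\left(r,o \right)} = \frac{r}{10}$ ($X{\left(r,o \right)} = r \frac{1}{10} = \frac{r}{10}$)
$106 X{\left(q,-5 \right)} - 70 = 106 \cdot \frac{1}{10} \cdot 5 - 70 = 106 \cdot \frac{1}{2} - 70 = 53 - 70 = -17$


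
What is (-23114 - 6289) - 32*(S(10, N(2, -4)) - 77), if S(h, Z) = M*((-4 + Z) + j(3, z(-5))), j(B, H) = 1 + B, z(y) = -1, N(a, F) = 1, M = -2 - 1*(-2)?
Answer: -26939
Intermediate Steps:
M = 0 (M = -2 + 2 = 0)
S(h, Z) = 0 (S(h, Z) = 0*((-4 + Z) + (1 + 3)) = 0*((-4 + Z) + 4) = 0*Z = 0)
(-23114 - 6289) - 32*(S(10, N(2, -4)) - 77) = (-23114 - 6289) - 32*(0 - 77) = -29403 - 32*(-77) = -29403 + 2464 = -26939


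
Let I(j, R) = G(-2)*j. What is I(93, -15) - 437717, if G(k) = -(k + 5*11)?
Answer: -442646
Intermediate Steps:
G(k) = -55 - k (G(k) = -(k + 55) = -(55 + k) = -55 - k)
I(j, R) = -53*j (I(j, R) = (-55 - 1*(-2))*j = (-55 + 2)*j = -53*j)
I(93, -15) - 437717 = -53*93 - 437717 = -4929 - 437717 = -442646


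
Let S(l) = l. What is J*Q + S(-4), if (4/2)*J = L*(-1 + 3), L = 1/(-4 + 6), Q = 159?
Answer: 151/2 ≈ 75.500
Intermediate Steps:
L = 1/2 ≈ 0.50000
J = 1/2 (J = ((-1 + 3)/2)/2 = ((1/2)*2)/2 = (1/2)*1 = 1/2 ≈ 0.50000)
J*Q + S(-4) = (1/2)*159 - 4 = 159/2 - 4 = 151/2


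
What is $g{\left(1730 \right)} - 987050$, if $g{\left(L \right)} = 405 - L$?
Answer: $-988375$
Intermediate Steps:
$g{\left(1730 \right)} - 987050 = \left(405 - 1730\right) - 987050 = -1325 - 987050 = -988375$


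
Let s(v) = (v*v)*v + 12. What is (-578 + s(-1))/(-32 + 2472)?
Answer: -567/2440 ≈ -0.23238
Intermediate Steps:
s(v) = 12 + v³ (s(v) = v²*v + 12 = v³ + 12 = 12 + v³)
(-578 + s(-1))/(-32 + 2472) = (-578 + (12 + (-1)³))/(-32 + 2472) = (-578 + (12 - 1))/2440 = (-578 + 11)*(1/2440) = -567*1/2440 = -567/2440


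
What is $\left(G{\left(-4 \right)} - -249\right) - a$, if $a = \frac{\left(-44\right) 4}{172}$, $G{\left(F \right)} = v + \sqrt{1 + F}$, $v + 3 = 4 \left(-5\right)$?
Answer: $\frac{9762}{43} + i \sqrt{3} \approx 227.02 + 1.732 i$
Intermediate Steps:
$v = -23$ ($v = -3 + 4 \left(-5\right) = -3 - 20 = -23$)
$G{\left(F \right)} = -23 + \sqrt{1 + F}$
$a = - \frac{44}{43}$ ($a = \left(-176\right) \frac{1}{172} = - \frac{44}{43} \approx -1.0233$)
$\left(G{\left(-4 \right)} - -249\right) - a = \left(\left(-23 + \sqrt{1 - 4}\right) - -249\right) - - \frac{44}{43} = \left(\left(-23 + \sqrt{-3}\right) + 249\right) + \frac{44}{43} = \left(\left(-23 + i \sqrt{3}\right) + 249\right) + \frac{44}{43} = \left(226 + i \sqrt{3}\right) + \frac{44}{43} = \frac{9762}{43} + i \sqrt{3}$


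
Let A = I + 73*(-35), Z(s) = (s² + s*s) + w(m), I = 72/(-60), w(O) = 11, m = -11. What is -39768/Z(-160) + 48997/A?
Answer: -13054201643/654527791 ≈ -19.944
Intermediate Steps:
I = -6/5 (I = 72*(-1/60) = -6/5 ≈ -1.2000)
Z(s) = 11 + 2*s² (Z(s) = (s² + s*s) + 11 = (s² + s²) + 11 = 2*s² + 11 = 11 + 2*s²)
A = -12781/5 (A = -6/5 + 73*(-35) = -6/5 - 2555 = -12781/5 ≈ -2556.2)
-39768/Z(-160) + 48997/A = -39768/(11 + 2*(-160)²) + 48997/(-12781/5) = -39768/(11 + 2*25600) + 48997*(-5/12781) = -39768/(11 + 51200) - 244985/12781 = -39768/51211 - 244985/12781 = -13054201643/654527791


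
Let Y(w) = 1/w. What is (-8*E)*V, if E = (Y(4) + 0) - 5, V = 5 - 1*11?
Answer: -228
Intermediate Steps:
V = -6 (V = 5 - 11 = -6)
E = -19/4 (E = (1/4 + 0) - 5 = (¼ + 0) - 5 = ¼ - 5 = -19/4 ≈ -4.7500)
(-8*E)*V = -8*(-19/4)*(-6) = 38*(-6) = -228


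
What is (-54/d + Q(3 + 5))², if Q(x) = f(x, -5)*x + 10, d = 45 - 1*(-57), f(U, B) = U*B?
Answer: 27867841/289 ≈ 96429.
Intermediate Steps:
f(U, B) = B*U
d = 102 (d = 45 + 57 = 102)
Q(x) = 10 - 5*x² (Q(x) = (-5*x)*x + 10 = -5*x² + 10 = 10 - 5*x²)
(-54/d + Q(3 + 5))² = (-54/102 + (10 - 5*(3 + 5)²))² = (-54*1/102 + (10 - 5*8²))² = (-9/17 + (10 - 5*64))² = (-9/17 + (10 - 320))² = (-9/17 - 310)² = (-5279/17)² = 27867841/289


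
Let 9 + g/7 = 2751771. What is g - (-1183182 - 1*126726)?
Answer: 20572242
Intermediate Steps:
g = 19262334 (g = -63 + 7*2751771 = -63 + 19262397 = 19262334)
g - (-1183182 - 1*126726) = 19262334 - (-1183182 - 1*126726) = 19262334 - (-1183182 - 126726) = 19262334 - 1*(-1309908) = 19262334 + 1309908 = 20572242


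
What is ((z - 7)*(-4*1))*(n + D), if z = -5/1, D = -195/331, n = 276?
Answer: 4375728/331 ≈ 13220.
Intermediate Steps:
D = -195/331 (D = -195*1/331 = -195/331 ≈ -0.58912)
z = -5 (z = -5*1 = -5)
((z - 7)*(-4*1))*(n + D) = ((-5 - 7)*(-4*1))*(276 - 195/331) = -12*(-4)*(91161/331) = 48*(91161/331) = 4375728/331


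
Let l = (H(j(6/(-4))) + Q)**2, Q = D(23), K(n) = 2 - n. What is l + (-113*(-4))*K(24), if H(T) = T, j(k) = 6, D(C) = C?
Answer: -9103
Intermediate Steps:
Q = 23
l = 841 (l = (6 + 23)**2 = 29**2 = 841)
l + (-113*(-4))*K(24) = 841 + (-113*(-4))*(2 - 1*24) = 841 + 452*(2 - 24) = 841 + 452*(-22) = 841 - 9944 = -9103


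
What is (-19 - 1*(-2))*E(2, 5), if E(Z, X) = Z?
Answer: -34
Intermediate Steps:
(-19 - 1*(-2))*E(2, 5) = (-19 - 1*(-2))*2 = (-19 + 2)*2 = -17*2 = -34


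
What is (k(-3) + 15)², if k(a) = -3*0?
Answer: 225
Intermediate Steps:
k(a) = 0
(k(-3) + 15)² = (0 + 15)² = 15² = 225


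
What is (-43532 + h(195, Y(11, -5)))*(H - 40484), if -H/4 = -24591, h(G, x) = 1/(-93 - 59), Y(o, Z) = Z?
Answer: -47873018275/19 ≈ -2.5196e+9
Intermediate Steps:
h(G, x) = -1/152 (h(G, x) = 1/(-152) = -1/152)
H = 98364 (H = -4*(-24591) = 98364)
(-43532 + h(195, Y(11, -5)))*(H - 40484) = (-43532 - 1/152)*(98364 - 40484) = -6616865/152*57880 = -47873018275/19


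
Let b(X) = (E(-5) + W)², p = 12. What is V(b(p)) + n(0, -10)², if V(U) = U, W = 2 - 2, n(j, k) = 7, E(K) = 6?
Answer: 85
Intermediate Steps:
W = 0
b(X) = 36 (b(X) = (6 + 0)² = 6² = 36)
V(b(p)) + n(0, -10)² = 36 + 7² = 36 + 49 = 85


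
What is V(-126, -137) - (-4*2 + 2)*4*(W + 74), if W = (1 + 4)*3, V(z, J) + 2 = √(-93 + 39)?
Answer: 2134 + 3*I*√6 ≈ 2134.0 + 7.3485*I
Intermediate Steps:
V(z, J) = -2 + 3*I*√6 (V(z, J) = -2 + √(-93 + 39) = -2 + √(-54) = -2 + 3*I*√6)
W = 15 (W = 5*3 = 15)
V(-126, -137) - (-4*2 + 2)*4*(W + 74) = (-2 + 3*I*√6) - (-4*2 + 2)*4*(15 + 74) = (-2 + 3*I*√6) - (-8 + 2)*4*89 = (-2 + 3*I*√6) - (-6*4)*89 = (-2 + 3*I*√6) - (-24)*89 = (-2 + 3*I*√6) - 1*(-2136) = (-2 + 3*I*√6) + 2136 = 2134 + 3*I*√6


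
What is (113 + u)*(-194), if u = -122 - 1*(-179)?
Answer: -32980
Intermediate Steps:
u = 57 (u = -122 + 179 = 57)
(113 + u)*(-194) = (113 + 57)*(-194) = 170*(-194) = -32980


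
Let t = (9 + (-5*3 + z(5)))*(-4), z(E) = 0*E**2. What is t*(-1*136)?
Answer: -3264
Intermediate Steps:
z(E) = 0
t = 24 (t = (9 + (-5*3 + 0))*(-4) = (9 + (-15 + 0))*(-4) = (9 - 15)*(-4) = -6*(-4) = 24)
t*(-1*136) = 24*(-1*136) = 24*(-136) = -3264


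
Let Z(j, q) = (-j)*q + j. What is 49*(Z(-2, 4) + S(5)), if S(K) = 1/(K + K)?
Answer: 2989/10 ≈ 298.90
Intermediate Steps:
Z(j, q) = j - j*q (Z(j, q) = -j*q + j = j - j*q)
S(K) = 1/(2*K)
49*(Z(-2, 4) + S(5)) = 49*(-2*(1 - 1*4) + (½)/5) = 49*(-2*(1 - 4) + (½)*(⅕)) = 49*(-2*(-3) + ⅒) = 49*(6 + ⅒) = 49*(61/10) = 2989/10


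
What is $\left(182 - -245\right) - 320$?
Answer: $107$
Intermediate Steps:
$\left(182 - -245\right) - 320 = \left(182 + 245\right) - 320 = 427 - 320 = 107$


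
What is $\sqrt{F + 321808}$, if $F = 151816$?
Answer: $2 \sqrt{118406} \approx 688.2$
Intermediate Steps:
$\sqrt{F + 321808} = \sqrt{151816 + 321808} = \sqrt{473624} = 2 \sqrt{118406}$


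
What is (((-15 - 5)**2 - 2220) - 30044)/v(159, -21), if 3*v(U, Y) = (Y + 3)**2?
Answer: -7966/27 ≈ -295.04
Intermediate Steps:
v(U, Y) = (3 + Y)**2/3 (v(U, Y) = (Y + 3)**2/3 = (3 + Y)**2/3)
(((-15 - 5)**2 - 2220) - 30044)/v(159, -21) = (((-15 - 5)**2 - 2220) - 30044)/(((3 - 21)**2/3)) = (((-20)**2 - 2220) - 30044)/(((1/3)*(-18)**2)) = ((400 - 2220) - 30044)/(((1/3)*324)) = (-1820 - 30044)/108 = -31864*1/108 = -7966/27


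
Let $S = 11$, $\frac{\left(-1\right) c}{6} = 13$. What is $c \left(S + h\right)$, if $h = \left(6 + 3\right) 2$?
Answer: $-2262$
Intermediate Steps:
$c = -78$ ($c = \left(-6\right) 13 = -78$)
$h = 18$ ($h = 9 \cdot 2 = 18$)
$c \left(S + h\right) = - 78 \left(11 + 18\right) = \left(-78\right) 29 = -2262$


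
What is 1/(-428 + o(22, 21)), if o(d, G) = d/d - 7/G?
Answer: -3/1282 ≈ -0.0023401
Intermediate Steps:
o(d, G) = 1 - 7/G
1/(-428 + o(22, 21)) = 1/(-428 + (-7 + 21)/21) = 1/(-428 + (1/21)*14) = 1/(-428 + 2/3) = 1/(-1282/3) = -3/1282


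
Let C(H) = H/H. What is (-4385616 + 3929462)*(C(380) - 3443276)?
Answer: 1570663664350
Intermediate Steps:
C(H) = 1
(-4385616 + 3929462)*(C(380) - 3443276) = (-4385616 + 3929462)*(1 - 3443276) = -456154*(-3443275) = 1570663664350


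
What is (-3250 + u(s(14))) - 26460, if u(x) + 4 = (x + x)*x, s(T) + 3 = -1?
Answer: -29682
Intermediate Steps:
s(T) = -4 (s(T) = -3 - 1 = -4)
u(x) = -4 + 2*x**2 (u(x) = -4 + (x + x)*x = -4 + (2*x)*x = -4 + 2*x**2)
(-3250 + u(s(14))) - 26460 = (-3250 + (-4 + 2*(-4)**2)) - 26460 = (-3250 + (-4 + 2*16)) - 26460 = (-3250 + (-4 + 32)) - 26460 = (-3250 + 28) - 26460 = -3222 - 26460 = -29682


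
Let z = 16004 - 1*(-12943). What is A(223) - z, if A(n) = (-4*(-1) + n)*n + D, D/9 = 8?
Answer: 21746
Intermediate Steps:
D = 72 (D = 9*8 = 72)
A(n) = 72 + n*(4 + n) (A(n) = (-4*(-1) + n)*n + 72 = (4 + n)*n + 72 = n*(4 + n) + 72 = 72 + n*(4 + n))
z = 28947 (z = 16004 + 12943 = 28947)
A(223) - z = (72 + 223² + 4*223) - 1*28947 = (72 + 49729 + 892) - 28947 = 50693 - 28947 = 21746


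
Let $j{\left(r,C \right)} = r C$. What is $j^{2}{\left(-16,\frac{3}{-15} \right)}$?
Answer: $\frac{256}{25} \approx 10.24$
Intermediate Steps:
$j{\left(r,C \right)} = C r$
$j^{2}{\left(-16,\frac{3}{-15} \right)} = \left(\frac{3}{-15} \left(-16\right)\right)^{2} = \left(3 \left(- \frac{1}{15}\right) \left(-16\right)\right)^{2} = \left(\left(- \frac{1}{5}\right) \left(-16\right)\right)^{2} = \left(\frac{16}{5}\right)^{2} = \frac{256}{25}$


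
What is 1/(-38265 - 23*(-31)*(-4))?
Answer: -1/41117 ≈ -2.4321e-5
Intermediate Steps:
1/(-38265 - 23*(-31)*(-4)) = 1/(-38265 + 713*(-4)) = 1/(-38265 - 2852) = 1/(-41117) = -1/41117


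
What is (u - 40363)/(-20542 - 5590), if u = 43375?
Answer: -753/6533 ≈ -0.11526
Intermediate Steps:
(u - 40363)/(-20542 - 5590) = (43375 - 40363)/(-20542 - 5590) = 3012/(-26132) = 3012*(-1/26132) = -753/6533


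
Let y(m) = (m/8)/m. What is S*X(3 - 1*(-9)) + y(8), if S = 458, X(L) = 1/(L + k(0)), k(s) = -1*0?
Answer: 919/24 ≈ 38.292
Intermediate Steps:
k(s) = 0
y(m) = ⅛ (y(m) = (m*(⅛))/m = (m/8)/m = ⅛)
X(L) = 1/L (X(L) = 1/(L + 0) = 1/L)
S*X(3 - 1*(-9)) + y(8) = 458/(3 - 1*(-9)) + ⅛ = 458/(3 + 9) + ⅛ = 458/12 + ⅛ = 458*(1/12) + ⅛ = 229/6 + ⅛ = 919/24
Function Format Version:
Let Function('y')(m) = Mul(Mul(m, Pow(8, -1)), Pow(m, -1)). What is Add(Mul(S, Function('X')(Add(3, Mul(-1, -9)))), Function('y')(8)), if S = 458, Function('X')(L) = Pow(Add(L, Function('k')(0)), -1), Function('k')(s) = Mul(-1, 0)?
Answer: Rational(919, 24) ≈ 38.292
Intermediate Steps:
Function('k')(s) = 0
Function('y')(m) = Rational(1, 8) (Function('y')(m) = Mul(Mul(m, Rational(1, 8)), Pow(m, -1)) = Mul(Mul(Rational(1, 8), m), Pow(m, -1)) = Rational(1, 8))
Function('X')(L) = Pow(L, -1) (Function('X')(L) = Pow(Add(L, 0), -1) = Pow(L, -1))
Add(Mul(S, Function('X')(Add(3, Mul(-1, -9)))), Function('y')(8)) = Add(Mul(458, Pow(Add(3, Mul(-1, -9)), -1)), Rational(1, 8)) = Add(Mul(458, Pow(Add(3, 9), -1)), Rational(1, 8)) = Add(Mul(458, Pow(12, -1)), Rational(1, 8)) = Add(Mul(458, Rational(1, 12)), Rational(1, 8)) = Add(Rational(229, 6), Rational(1, 8)) = Rational(919, 24)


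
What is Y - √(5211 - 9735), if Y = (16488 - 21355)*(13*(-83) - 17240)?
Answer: 89158573 - 2*I*√1131 ≈ 8.9159e+7 - 67.261*I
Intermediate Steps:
Y = 89158573 (Y = -4867*(-1079 - 17240) = -4867*(-18319) = 89158573)
Y - √(5211 - 9735) = 89158573 - √(5211 - 9735) = 89158573 - √(-4524) = 89158573 - 2*I*√1131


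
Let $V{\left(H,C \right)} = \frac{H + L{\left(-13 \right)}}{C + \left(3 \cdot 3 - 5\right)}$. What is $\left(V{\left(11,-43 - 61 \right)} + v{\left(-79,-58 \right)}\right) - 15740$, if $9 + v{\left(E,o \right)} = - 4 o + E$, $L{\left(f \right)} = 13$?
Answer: $- \frac{389906}{25} \approx -15596.0$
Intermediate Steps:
$v{\left(E,o \right)} = -9 + E - 4 o$ ($v{\left(E,o \right)} = -9 + \left(- 4 o + E\right) = -9 + \left(E - 4 o\right) = -9 + E - 4 o$)
$V{\left(H,C \right)} = \frac{13 + H}{4 + C}$ ($V{\left(H,C \right)} = \frac{H + 13}{C + \left(3 \cdot 3 - 5\right)} = \frac{13 + H}{C + \left(9 - 5\right)} = \frac{13 + H}{C + 4} = \frac{13 + H}{4 + C}$)
$\left(V{\left(11,-43 - 61 \right)} + v{\left(-79,-58 \right)}\right) - 15740 = \left(\frac{13 + 11}{4 - 104} - -144\right) - 15740 = \left(\frac{1}{4 - 104} \cdot 24 - -144\right) - 15740 = \left(\frac{1}{-100} \cdot 24 + 144\right) - 15740 = \left(\left(- \frac{1}{100}\right) 24 + 144\right) - 15740 = \left(- \frac{6}{25} + 144\right) - 15740 = \frac{3594}{25} - 15740 = - \frac{389906}{25}$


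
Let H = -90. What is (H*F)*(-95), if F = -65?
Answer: -555750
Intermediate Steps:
(H*F)*(-95) = -90*(-65)*(-95) = 5850*(-95) = -555750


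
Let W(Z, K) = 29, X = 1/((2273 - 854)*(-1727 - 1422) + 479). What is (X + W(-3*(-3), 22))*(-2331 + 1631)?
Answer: -22674856225/1116988 ≈ -20300.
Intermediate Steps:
X = -1/4467952 (X = 1/(1419*(-3149) + 479) = 1/(-4468431 + 479) = 1/(-4467952) = -1/4467952 ≈ -2.2382e-7)
(X + W(-3*(-3), 22))*(-2331 + 1631) = (-1/4467952 + 29)*(-2331 + 1631) = (129570607/4467952)*(-700) = -22674856225/1116988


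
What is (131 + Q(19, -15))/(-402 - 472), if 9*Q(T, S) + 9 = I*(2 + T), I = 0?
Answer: -65/437 ≈ -0.14874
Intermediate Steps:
Q(T, S) = -1 (Q(T, S) = -1 + (0*(2 + T))/9 = -1 + (1/9)*0 = -1 + 0 = -1)
(131 + Q(19, -15))/(-402 - 472) = (131 - 1)/(-402 - 472) = 130/(-874) = 130*(-1/874) = -65/437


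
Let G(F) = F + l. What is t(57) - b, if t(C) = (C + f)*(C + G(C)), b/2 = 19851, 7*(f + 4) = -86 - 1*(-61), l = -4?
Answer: -239854/7 ≈ -34265.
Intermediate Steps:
f = -53/7 (f = -4 + (-86 - 1*(-61))/7 = -4 + (-86 + 61)/7 = -4 + (⅐)*(-25) = -4 - 25/7 = -53/7 ≈ -7.5714)
G(F) = -4 + F (G(F) = F - 4 = -4 + F)
b = 39702 (b = 2*19851 = 39702)
t(C) = (-4 + 2*C)*(-53/7 + C) (t(C) = (C - 53/7)*(C + (-4 + C)) = (-53/7 + C)*(-4 + 2*C) = (-4 + 2*C)*(-53/7 + C))
t(57) - b = (212/7 + 2*57² - 134/7*57) - 1*39702 = (212/7 + 2*3249 - 7638/7) - 39702 = (212/7 + 6498 - 7638/7) - 39702 = 38060/7 - 39702 = -239854/7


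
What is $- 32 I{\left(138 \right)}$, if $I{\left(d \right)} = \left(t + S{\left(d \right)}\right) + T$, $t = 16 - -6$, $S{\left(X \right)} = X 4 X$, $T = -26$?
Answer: $-2437504$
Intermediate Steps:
$S{\left(X \right)} = 4 X^{2}$ ($S{\left(X \right)} = 4 X X = 4 X^{2}$)
$t = 22$ ($t = 16 + 6 = 22$)
$I{\left(d \right)} = -4 + 4 d^{2}$ ($I{\left(d \right)} = \left(22 + 4 d^{2}\right) - 26 = -4 + 4 d^{2}$)
$- 32 I{\left(138 \right)} = - 32 \left(-4 + 4 \cdot 138^{2}\right) = - 32 \left(-4 + 4 \cdot 19044\right) = - 32 \left(-4 + 76176\right) = \left(-32\right) 76172 = -2437504$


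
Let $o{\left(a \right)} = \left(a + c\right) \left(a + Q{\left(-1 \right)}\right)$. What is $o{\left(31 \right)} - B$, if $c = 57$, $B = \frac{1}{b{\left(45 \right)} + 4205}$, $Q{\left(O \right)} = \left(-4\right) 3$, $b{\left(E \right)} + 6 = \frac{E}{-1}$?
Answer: $\frac{6945487}{4154} \approx 1672.0$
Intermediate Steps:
$b{\left(E \right)} = -6 - E$ ($b{\left(E \right)} = -6 + \frac{E}{-1} = -6 + E \left(-1\right) = -6 - E$)
$Q{\left(O \right)} = -12$
$B = \frac{1}{4154}$ ($B = \frac{1}{\left(-6 - 45\right) + 4205} = \frac{1}{-51 + 4205} = \frac{1}{4154} \approx 0.00024073$)
$o{\left(a \right)} = \left(-12 + a\right) \left(57 + a\right)$ ($o{\left(a \right)} = \left(a + 57\right) \left(a - 12\right) = \left(57 + a\right) \left(-12 + a\right) = \left(-12 + a\right) \left(57 + a\right)$)
$o{\left(31 \right)} - B = \left(-684 + 31^{2} + 45 \cdot 31\right) - \frac{1}{4154} = \left(-684 + 961 + 1395\right) - \frac{1}{4154} = 1672 - \frac{1}{4154} = \frac{6945487}{4154}$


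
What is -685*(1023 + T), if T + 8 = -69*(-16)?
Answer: -1451515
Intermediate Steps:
T = 1096 (T = -8 - 69*(-16) = -8 + 1104 = 1096)
-685*(1023 + T) = -685*(1023 + 1096) = -685*2119 = -1451515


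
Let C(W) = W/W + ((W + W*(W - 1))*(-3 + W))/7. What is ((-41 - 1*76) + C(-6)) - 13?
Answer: -1227/7 ≈ -175.29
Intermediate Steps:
C(W) = 1 + (-3 + W)*(W + W*(-1 + W))/7 (C(W) = 1 + ((W + W*(-1 + W))*(-3 + W))*(⅐) = 1 + ((-3 + W)*(W + W*(-1 + W)))*(⅐) = 1 + (-3 + W)*(W + W*(-1 + W))/7)
((-41 - 1*76) + C(-6)) - 13 = ((-41 - 1*76) + (1 - 3/7*(-6)² + (⅐)*(-6)³)) - 13 = ((-41 - 76) + (1 - 3/7*36 + (⅐)*(-216))) - 13 = (-117 + (1 - 108/7 - 216/7)) - 13 = (-117 - 317/7) - 13 = -1136/7 - 13 = -1227/7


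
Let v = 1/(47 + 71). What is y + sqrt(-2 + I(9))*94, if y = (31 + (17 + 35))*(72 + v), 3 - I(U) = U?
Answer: 705251/118 + 188*I*sqrt(2) ≈ 5976.7 + 265.87*I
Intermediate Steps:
v = 1/118 ≈ 0.0084746
I(U) = 3 - U
y = 705251/118 (y = (31 + (17 + 35))*(72 + 1/118) = (31 + 52)*(8497/118) = 83*(8497/118) = 705251/118 ≈ 5976.7)
y + sqrt(-2 + I(9))*94 = 705251/118 + sqrt(-2 + (3 - 1*9))*94 = 705251/118 + sqrt(-2 + (3 - 9))*94 = 705251/118 + sqrt(-2 - 6)*94 = 705251/118 + sqrt(-8)*94 = 705251/118 + (2*I*sqrt(2))*94 = 705251/118 + 188*I*sqrt(2)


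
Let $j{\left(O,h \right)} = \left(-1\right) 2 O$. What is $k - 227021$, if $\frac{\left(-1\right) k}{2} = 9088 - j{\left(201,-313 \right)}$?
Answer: $-246001$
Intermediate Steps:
$j{\left(O,h \right)} = - 2 O$
$k = -18980$ ($k = - 2 \left(9088 - \left(-2\right) 201\right) = - 2 \left(9088 - -402\right) = - 2 \left(9088 + 402\right) = \left(-2\right) 9490 = -18980$)
$k - 227021 = -18980 - 227021 = -246001$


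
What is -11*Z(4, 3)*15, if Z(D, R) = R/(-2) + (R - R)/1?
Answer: 495/2 ≈ 247.50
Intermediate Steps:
Z(D, R) = -R/2 (Z(D, R) = R*(-½) + 0*1 = -R/2 + 0 = -R/2)
-11*Z(4, 3)*15 = -(-11)*3/2*15 = -11*(-3/2)*15 = (33/2)*15 = 495/2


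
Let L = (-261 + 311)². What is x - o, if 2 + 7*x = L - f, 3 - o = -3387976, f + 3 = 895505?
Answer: -3515551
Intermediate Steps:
f = 895502 (f = -3 + 895505 = 895502)
o = 3387979 (o = 3 - 1*(-3387976) = 3 + 3387976 = 3387979)
L = 2500 (L = 50² = 2500)
x = -127572 (x = -2/7 + (2500 - 1*895502)/7 = -2/7 + (2500 - 895502)/7 = -2/7 + (⅐)*(-893002) = -2/7 - 893002/7 = -127572)
x - o = -127572 - 1*3387979 = -127572 - 3387979 = -3515551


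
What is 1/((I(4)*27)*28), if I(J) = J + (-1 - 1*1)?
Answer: 1/1512 ≈ 0.00066138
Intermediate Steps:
I(J) = -2 + J (I(J) = J + (-1 - 1) = J - 2 = -2 + J)
1/((I(4)*27)*28) = 1/(((-2 + 4)*27)*28) = 1/((2*27)*28) = 1/(54*28) = 1/1512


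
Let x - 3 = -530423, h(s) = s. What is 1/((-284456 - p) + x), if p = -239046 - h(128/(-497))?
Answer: -497/286187638 ≈ -1.7366e-6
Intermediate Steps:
x = -530420 (x = 3 - 530423 = -530420)
p = -118805734/497 (p = -239046 - 128/(-497) = -239046 - 128*(-1)/497 = -239046 - 1*(-128/497) = -239046 + 128/497 = -118805734/497 ≈ -2.3905e+5)
1/((-284456 - p) + x) = 1/((-284456 - 1*(-118805734/497)) - 530420) = 1/((-284456 + 118805734/497) - 530420) = 1/(-22568898/497 - 530420) = 1/(-286187638/497) = -497/286187638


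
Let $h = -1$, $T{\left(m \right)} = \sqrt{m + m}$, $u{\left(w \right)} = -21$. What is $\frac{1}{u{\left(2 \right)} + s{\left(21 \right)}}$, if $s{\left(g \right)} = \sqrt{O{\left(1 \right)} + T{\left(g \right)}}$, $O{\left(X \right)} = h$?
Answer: $- \frac{1}{21 - \sqrt{-1 + \sqrt{42}}} \approx -0.053594$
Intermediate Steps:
$T{\left(m \right)} = \sqrt{2} \sqrt{m}$ ($T{\left(m \right)} = \sqrt{2 m} = \sqrt{2} \sqrt{m}$)
$O{\left(X \right)} = -1$
$s{\left(g \right)} = \sqrt{-1 + \sqrt{2} \sqrt{g}}$
$\frac{1}{u{\left(2 \right)} + s{\left(21 \right)}} = \frac{1}{-21 + \sqrt{-1 + \sqrt{2} \sqrt{21}}} = \frac{1}{-21 + \sqrt{-1 + \sqrt{42}}}$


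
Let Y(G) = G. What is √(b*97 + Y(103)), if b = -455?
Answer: 32*I*√43 ≈ 209.84*I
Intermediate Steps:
√(b*97 + Y(103)) = √(-455*97 + 103) = √(-44135 + 103) = √(-44032) = 32*I*√43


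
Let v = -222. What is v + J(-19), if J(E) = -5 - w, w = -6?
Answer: -221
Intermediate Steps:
J(E) = 1 (J(E) = -5 - 1*(-6) = -5 + 6 = 1)
v + J(-19) = -222 + 1 = -221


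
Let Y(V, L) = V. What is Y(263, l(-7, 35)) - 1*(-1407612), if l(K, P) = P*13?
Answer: 1407875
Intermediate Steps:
l(K, P) = 13*P
Y(263, l(-7, 35)) - 1*(-1407612) = 263 - 1*(-1407612) = 263 + 1407612 = 1407875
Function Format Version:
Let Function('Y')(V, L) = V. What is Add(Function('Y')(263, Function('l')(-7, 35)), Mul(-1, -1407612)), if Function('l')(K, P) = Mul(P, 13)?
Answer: 1407875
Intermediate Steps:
Function('l')(K, P) = Mul(13, P)
Add(Function('Y')(263, Function('l')(-7, 35)), Mul(-1, -1407612)) = Add(263, Mul(-1, -1407612)) = Add(263, 1407612) = 1407875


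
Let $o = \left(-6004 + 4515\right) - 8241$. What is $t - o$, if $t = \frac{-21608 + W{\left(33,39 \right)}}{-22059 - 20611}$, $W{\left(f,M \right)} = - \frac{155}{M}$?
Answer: $\frac{16192827767}{1664130} \approx 9730.5$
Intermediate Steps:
$o = -9730$ ($o = -1489 - 8241 = -9730$)
$t = \frac{842867}{1664130}$ ($t = \frac{-21608 - \frac{155}{39}}{-22059 - 20611} = \frac{-21608 - \frac{155}{39}}{-42670} = \left(-21608 - \frac{155}{39}\right) \left(- \frac{1}{42670}\right) = \left(- \frac{842867}{39}\right) \left(- \frac{1}{42670}\right) = \frac{842867}{1664130} \approx 0.50649$)
$t - o = \frac{842867}{1664130} - -9730 = \frac{842867}{1664130} + 9730 = \frac{16192827767}{1664130}$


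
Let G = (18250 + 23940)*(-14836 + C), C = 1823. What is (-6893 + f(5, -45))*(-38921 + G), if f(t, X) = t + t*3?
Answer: 3773671448343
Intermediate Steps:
f(t, X) = 4*t (f(t, X) = t + 3*t = 4*t)
G = -549018470 (G = (18250 + 23940)*(-14836 + 1823) = 42190*(-13013) = -549018470)
(-6893 + f(5, -45))*(-38921 + G) = (-6893 + 4*5)*(-38921 - 549018470) = (-6893 + 20)*(-549057391) = -6873*(-549057391) = 3773671448343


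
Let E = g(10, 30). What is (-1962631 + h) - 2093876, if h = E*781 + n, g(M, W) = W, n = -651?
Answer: -4033728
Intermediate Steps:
E = 30
h = 22779 (h = 30*781 - 651 = 23430 - 651 = 22779)
(-1962631 + h) - 2093876 = (-1962631 + 22779) - 2093876 = -1939852 - 2093876 = -4033728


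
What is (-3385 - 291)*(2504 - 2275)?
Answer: -841804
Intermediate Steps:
(-3385 - 291)*(2504 - 2275) = -3676*229 = -841804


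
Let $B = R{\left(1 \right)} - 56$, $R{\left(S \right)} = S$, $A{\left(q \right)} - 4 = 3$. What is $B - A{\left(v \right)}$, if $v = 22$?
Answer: $-62$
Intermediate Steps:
$A{\left(q \right)} = 7$ ($A{\left(q \right)} = 4 + 3 = 7$)
$B = -55$ ($B = 1 - 56 = -55$)
$B - A{\left(v \right)} = -55 - 7 = -62$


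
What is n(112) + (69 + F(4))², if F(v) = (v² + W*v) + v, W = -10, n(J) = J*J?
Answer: 14945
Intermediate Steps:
n(J) = J²
F(v) = v² - 9*v (F(v) = (v² - 10*v) + v = v² - 9*v)
n(112) + (69 + F(4))² = 112² + (69 + 4*(-9 + 4))² = 12544 + (69 + 4*(-5))² = 12544 + (69 - 20)² = 12544 + 49² = 12544 + 2401 = 14945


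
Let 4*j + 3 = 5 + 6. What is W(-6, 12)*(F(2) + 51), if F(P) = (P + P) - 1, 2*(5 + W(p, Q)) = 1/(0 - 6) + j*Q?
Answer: 747/2 ≈ 373.50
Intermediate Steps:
j = 2 (j = -¾ + (5 + 6)/4 = -¾ + (¼)*11 = -¾ + 11/4 = 2)
W(p, Q) = -61/12 + Q (W(p, Q) = -5 + (1/(0 - 6) + 2*Q)/2 = -5 + (1/(-6) + 2*Q)/2 = -5 + (-⅙ + 2*Q)/2 = -5 + (-1/12 + Q) = -61/12 + Q)
F(P) = -1 + 2*P (F(P) = 2*P - 1 = -1 + 2*P)
W(-6, 12)*(F(2) + 51) = (-61/12 + 12)*((-1 + 2*2) + 51) = 83*((-1 + 4) + 51)/12 = 83*(3 + 51)/12 = (83/12)*54 = 747/2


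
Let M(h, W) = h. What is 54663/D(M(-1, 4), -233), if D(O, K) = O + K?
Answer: -18221/78 ≈ -233.60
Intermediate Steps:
D(O, K) = K + O
54663/D(M(-1, 4), -233) = 54663/(-233 - 1) = 54663/(-234) = 54663*(-1/234) = -18221/78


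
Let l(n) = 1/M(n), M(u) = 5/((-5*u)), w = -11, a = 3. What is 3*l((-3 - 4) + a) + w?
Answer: 1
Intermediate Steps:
M(u) = -1/u (M(u) = 5*(-1/(5*u)) = -1/u)
l(n) = -n (l(n) = 1/(-1/n) = -n)
3*l((-3 - 4) + a) + w = 3*(-((-3 - 4) + 3)) - 11 = 3*(-(-7 + 3)) - 11 = 3*(-1*(-4)) - 11 = 3*4 - 11 = 12 - 11 = 1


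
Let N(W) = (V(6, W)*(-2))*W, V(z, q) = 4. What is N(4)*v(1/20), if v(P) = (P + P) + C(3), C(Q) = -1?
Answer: 144/5 ≈ 28.800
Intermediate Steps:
N(W) = -8*W (N(W) = (4*(-2))*W = -8*W)
v(P) = -1 + 2*P (v(P) = (P + P) - 1 = 2*P - 1 = -1 + 2*P)
N(4)*v(1/20) = (-8*4)*(-1 + 2/20) = -32*(-1 + 2*(1/20)) = -32*(-1 + ⅒) = -32*(-9/10) = 144/5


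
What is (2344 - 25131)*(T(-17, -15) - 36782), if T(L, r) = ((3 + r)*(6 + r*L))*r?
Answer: -232381826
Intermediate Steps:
T(L, r) = r*(3 + r)*(6 + L*r) (T(L, r) = ((3 + r)*(6 + L*r))*r = r*(3 + r)*(6 + L*r))
(2344 - 25131)*(T(-17, -15) - 36782) = (2344 - 25131)*(-15*(18 + 6*(-15) - 17*(-15)² + 3*(-17)*(-15)) - 36782) = -22787*(-15*(18 - 90 - 17*225 + 765) - 36782) = -22787*(-15*(18 - 90 - 3825 + 765) - 36782) = -22787*(-15*(-3132) - 36782) = -22787*(46980 - 36782) = -22787*10198 = -232381826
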